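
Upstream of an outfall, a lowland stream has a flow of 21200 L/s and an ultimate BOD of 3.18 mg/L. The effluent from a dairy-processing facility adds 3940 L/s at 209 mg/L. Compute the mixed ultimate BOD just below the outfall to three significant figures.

Flow-weighted mixing: C = (Q_r C_r + Q_w C_w)/(Q_r + Q_w)
= (21200×3.18 + 3940×209)/(21200 + 3940) = 890900/25140 = 35.44 mg/L.

35.4 mg/L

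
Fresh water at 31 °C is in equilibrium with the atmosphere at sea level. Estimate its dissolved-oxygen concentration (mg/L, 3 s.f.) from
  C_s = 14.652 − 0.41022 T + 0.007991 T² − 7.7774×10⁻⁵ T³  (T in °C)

C_s = 14.652 − 0.41022×31 + 0.007991×31² − 7.7774×10⁻⁵×31³ = 7.298 mg/L.

C_s ≈ 7.30 mg/L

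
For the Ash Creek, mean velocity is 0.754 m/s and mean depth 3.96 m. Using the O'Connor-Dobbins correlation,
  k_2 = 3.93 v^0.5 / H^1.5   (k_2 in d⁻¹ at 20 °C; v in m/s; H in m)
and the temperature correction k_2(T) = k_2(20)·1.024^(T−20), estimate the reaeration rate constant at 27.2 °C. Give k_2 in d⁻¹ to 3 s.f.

k_2 ≈ 0.514 d⁻¹

k_2(20) = 3.93 × 0.754^0.5 / 3.96^1.5 = 3.93 × 0.8683 / 7.880 = 0.4330 d⁻¹.
k_2(27.2) = 0.4330 × 1.024^(27.2−20) = 0.4330 × 1.186 = 0.5137 d⁻¹.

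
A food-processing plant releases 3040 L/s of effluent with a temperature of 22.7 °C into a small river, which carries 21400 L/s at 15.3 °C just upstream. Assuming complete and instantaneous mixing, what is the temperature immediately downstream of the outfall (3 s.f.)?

Flow-weighted mixing: C = (Q_r C_r + Q_w C_w)/(Q_r + Q_w)
= (21400×15.3 + 3040×22.7)/(21400 + 3040) = 396400/24440 = 16.22 °C.

16.2 °C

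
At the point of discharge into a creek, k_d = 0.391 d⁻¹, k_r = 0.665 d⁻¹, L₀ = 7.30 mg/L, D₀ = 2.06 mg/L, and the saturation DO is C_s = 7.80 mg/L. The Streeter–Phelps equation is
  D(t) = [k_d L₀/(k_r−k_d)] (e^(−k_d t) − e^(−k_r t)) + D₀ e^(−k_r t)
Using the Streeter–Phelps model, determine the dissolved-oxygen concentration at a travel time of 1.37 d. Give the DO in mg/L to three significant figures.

DO ≈ 5.06 mg/L

k_d L₀/(k_r−k_d) = 0.391×7.30/(0.665−0.391) = 2.854/0.2740 = 10.42 mg/L.
e^(−k_d t) = e^(−0.391×1.370) = 0.5853; e^(−k_r t) = e^(−0.665×1.370) = 0.4021.
D = 10.42 × (0.5853 − 0.4021) + 2.06 × 0.4021 = 1.908 + 0.8283 = 2.736 mg/L.
DO = C_s − D = 7.80 − 2.736 = 5.064 mg/L.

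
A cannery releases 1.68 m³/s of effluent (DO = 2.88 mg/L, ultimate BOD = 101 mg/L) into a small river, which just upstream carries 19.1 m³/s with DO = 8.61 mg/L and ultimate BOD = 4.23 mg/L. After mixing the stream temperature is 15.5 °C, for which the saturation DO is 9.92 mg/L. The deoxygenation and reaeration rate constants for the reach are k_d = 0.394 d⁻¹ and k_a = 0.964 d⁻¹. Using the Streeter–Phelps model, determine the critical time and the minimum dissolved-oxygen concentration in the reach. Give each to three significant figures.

Mixed DO = (19.1×8.61 + 1.68×2.88)/(19.1+1.68) = 169.3/20.78 = 8.147 mg/L.
Mixed L₀ = (19.1×4.23 + 1.68×101)/(20.78) = 250.5/20.78 = 12.05 mg/L.
Initial deficit D₀ = C_s − DO₀ = 9.92 − 8.147 = 1.773 mg/L.
t_c = (1/0.5700) ln[(0.964/0.394)(1 − 1.773×0.5700/(0.394×12.05))] = 1.754 × ln(1.926) = 1.150 d.
D_c = (0.394/0.964) × 12.05 × e^(−0.394×1.150) = 0.4087 × 12.05 × 0.6357 = 3.132 mg/L.
Minimum DO = 9.92 − 3.132 = 6.788 mg/L.

t_c ≈ 1.15 d; minimum DO ≈ 6.79 mg/L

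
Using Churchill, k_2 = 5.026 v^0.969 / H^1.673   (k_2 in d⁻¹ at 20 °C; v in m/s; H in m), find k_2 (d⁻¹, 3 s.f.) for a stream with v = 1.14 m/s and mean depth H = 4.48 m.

k_2 = 5.026 × 1.14^0.969 / 4.48^1.673 = 5.026 × 1.135 / 12.29 = 0.4643 d⁻¹.

k_2 ≈ 0.464 d⁻¹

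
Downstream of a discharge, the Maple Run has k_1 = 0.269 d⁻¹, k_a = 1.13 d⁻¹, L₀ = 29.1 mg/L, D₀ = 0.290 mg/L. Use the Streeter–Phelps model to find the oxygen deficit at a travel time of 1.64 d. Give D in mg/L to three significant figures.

D ≈ 4.47 mg/L

k_1 L₀/(k_a−k_1) = 0.269×29.1/(1.13−0.269) = 7.828/0.8610 = 9.092 mg/L.
e^(−k_1 t) = e^(−0.269×1.640) = 0.6433; e^(−k_a t) = e^(−1.13×1.640) = 0.1567.
D = 9.092 × (0.6433 − 0.1567) + 0.290 × 0.1567 = 4.424 + 0.04545 = 4.469 mg/L.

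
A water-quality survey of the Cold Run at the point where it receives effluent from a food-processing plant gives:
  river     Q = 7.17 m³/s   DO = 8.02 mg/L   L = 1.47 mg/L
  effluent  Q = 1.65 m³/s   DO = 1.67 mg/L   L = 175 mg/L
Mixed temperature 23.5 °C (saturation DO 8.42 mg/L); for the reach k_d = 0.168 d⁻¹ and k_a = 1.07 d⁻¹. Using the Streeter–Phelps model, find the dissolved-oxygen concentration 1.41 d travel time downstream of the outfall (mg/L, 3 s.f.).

DO ≈ 4.48 mg/L

Mixed DO = (7.17×8.02 + 1.65×1.67)/(7.17+1.65) = 60.26/8.820 = 6.832 mg/L.
Mixed L₀ = (7.17×1.47 + 1.65×175)/(8.820) = 299.3/8.820 = 33.93 mg/L.
Initial deficit D₀ = C_s − DO₀ = 8.42 − 6.832 = 1.588 mg/L.
D(1.41) = [0.168×33.93/(1.07−0.168)](e^(−0.168×1.41) − e^(−1.07×1.41)) + 1.588 e^(−1.07×1.41)
= 6.320 × (0.7891 − 0.2212) + 1.588 × 0.2212 = 3.940 mg/L.
DO = 8.42 − 3.940 = 4.480 mg/L.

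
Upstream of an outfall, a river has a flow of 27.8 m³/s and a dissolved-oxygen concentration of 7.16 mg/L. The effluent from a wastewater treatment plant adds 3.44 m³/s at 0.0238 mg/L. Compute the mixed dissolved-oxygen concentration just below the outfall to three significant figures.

Flow-weighted mixing: C = (Q_r C_r + Q_w C_w)/(Q_r + Q_w)
= (27.8×7.16 + 3.44×0.0238)/(27.8 + 3.44) = 199.1/31.24 = 6.374 mg/L.

6.37 mg/L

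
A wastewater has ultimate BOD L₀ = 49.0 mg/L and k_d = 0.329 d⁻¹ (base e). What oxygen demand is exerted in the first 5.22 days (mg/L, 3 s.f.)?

y ≈ 40.2 mg/L

y_t = L₀(1 − e^(−k_d t)) = 49.0 × (1 − e^(−0.329×5.22))
= 49.0 × (1 − 0.1795) = 49.0 × 0.8205 = 40.20 mg/L.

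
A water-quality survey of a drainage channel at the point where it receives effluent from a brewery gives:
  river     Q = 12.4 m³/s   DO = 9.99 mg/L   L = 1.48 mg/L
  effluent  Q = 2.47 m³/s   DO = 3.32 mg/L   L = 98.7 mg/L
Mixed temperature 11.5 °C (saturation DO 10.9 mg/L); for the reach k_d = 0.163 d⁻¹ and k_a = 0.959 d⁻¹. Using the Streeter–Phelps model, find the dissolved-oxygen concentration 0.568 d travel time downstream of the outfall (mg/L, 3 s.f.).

DO ≈ 8.53 mg/L

Mixed DO = (12.4×9.99 + 2.47×3.32)/(12.4+2.47) = 132.1/14.87 = 8.882 mg/L.
Mixed L₀ = (12.4×1.48 + 2.47×98.7)/(14.87) = 262.1/14.87 = 17.63 mg/L.
Initial deficit D₀ = C_s − DO₀ = 10.9 − 8.882 = 2.018 mg/L.
D(0.568) = [0.163×17.63/(0.959−0.163)](e^(−0.163×0.568) − e^(−0.959×0.568)) + 2.018 e^(−0.959×0.568)
= 3.610 × (0.9116 − 0.5800) + 2.018 × 0.5800 = 2.367 mg/L.
DO = 10.9 − 2.367 = 8.533 mg/L.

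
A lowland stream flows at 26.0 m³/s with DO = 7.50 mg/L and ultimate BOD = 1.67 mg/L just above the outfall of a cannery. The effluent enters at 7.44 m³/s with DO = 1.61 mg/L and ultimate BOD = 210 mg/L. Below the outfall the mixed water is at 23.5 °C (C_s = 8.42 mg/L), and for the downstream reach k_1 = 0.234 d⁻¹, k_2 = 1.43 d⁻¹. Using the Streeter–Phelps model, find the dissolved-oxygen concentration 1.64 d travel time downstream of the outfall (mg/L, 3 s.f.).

Mixed DO = (26.0×7.50 + 7.44×1.61)/(26.0+7.44) = 207.0/33.44 = 6.190 mg/L.
Mixed L₀ = (26.0×1.67 + 7.44×210)/(33.44) = 1606/33.44 = 48.02 mg/L.
Initial deficit D₀ = C_s − DO₀ = 8.42 − 6.190 = 2.230 mg/L.
D(1.64) = [0.234×48.02/(1.43−0.234)](e^(−0.234×1.64) − e^(−1.43×1.64)) + 2.230 e^(−1.43×1.64)
= 9.395 × (0.6813 − 0.09583) + 2.230 × 0.09583 = 5.714 mg/L.
DO = 8.42 − 5.714 = 2.706 mg/L.

DO ≈ 2.71 mg/L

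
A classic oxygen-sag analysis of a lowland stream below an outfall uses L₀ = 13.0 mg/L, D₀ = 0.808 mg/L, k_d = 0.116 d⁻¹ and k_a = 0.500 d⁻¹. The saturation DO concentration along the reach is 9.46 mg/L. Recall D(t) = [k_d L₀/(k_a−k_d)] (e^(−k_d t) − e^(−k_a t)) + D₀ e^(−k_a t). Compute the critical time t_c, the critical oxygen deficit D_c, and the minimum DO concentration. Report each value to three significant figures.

t_c ≈ 3.20 d; D_c ≈ 2.08 mg/L; min DO ≈ 7.38 mg/L

At the critical point dD/dt = 0, so k_d L₀ e^(−k_d t) = k_a D. Substituting D(t) from the Streeter–Phelps equation and solving for t gives
t_c = ln[(k_a/k_d)(1 − D₀(k_a−k_d)/(k_d L₀))] / (k_a−k_d).
Here k_a−k_d = 0.3840 d⁻¹ and 1 − D₀(k_a−k_d)/(k_d L₀) = 1 − 0.808×0.3840/(0.116×13.0) = 0.7942, so
t_c = ln(4.310 × 0.7942) / 0.3840 = 1.231 / 0.3840 = 3.205 d.
D_c = (k_d/k_a) L₀ e^(−k_d t_c) = (0.116/0.500) × 13.0 × e^(−0.116×3.205) = 0.2320 × 13.0 × 0.6895 = 2.080 mg/L.
Minimum DO = C_s − D_c = 9.46 − 2.080 = 7.380 mg/L.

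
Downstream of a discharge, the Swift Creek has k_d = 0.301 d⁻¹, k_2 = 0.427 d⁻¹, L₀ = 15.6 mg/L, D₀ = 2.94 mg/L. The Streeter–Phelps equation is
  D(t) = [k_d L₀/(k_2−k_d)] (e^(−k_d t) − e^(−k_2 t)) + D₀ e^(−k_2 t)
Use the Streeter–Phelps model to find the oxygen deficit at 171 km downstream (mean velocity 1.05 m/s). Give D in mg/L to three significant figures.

D ≈ 5.78 mg/L

Travel time t = x/v = 171 km / (1.05 m/s) = 171000 m / 1.05 m/s = 162900 s = 1.885 d.
k_d L₀/(k_2−k_d) = 0.301×15.6/(0.427−0.301) = 4.696/0.1260 = 37.27 mg/L.
e^(−k_d t) = e^(−0.301×1.885) = 0.5670; e^(−k_2 t) = e^(−0.427×1.885) = 0.4472.
D = 37.27 × (0.5670 − 0.4472) + 2.94 × 0.4472 = 4.467 + 1.315 = 5.782 mg/L.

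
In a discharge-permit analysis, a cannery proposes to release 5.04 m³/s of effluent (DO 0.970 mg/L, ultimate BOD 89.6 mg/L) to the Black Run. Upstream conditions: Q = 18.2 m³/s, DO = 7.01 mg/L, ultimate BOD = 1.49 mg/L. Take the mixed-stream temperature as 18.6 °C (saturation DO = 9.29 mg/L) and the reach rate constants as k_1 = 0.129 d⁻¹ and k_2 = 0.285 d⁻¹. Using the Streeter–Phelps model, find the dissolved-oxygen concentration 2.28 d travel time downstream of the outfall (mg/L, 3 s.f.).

Mixed DO = (18.2×7.01 + 5.04×0.970)/(18.2+5.04) = 132.5/23.24 = 5.700 mg/L.
Mixed L₀ = (18.2×1.49 + 5.04×89.6)/(23.24) = 478.7/23.24 = 20.60 mg/L.
Initial deficit D₀ = C_s − DO₀ = 9.29 − 5.700 = 3.590 mg/L.
D(2.28) = [0.129×20.60/(0.285−0.129)](e^(−0.129×2.28) − e^(−0.285×2.28)) + 3.590 e^(−0.285×2.28)
= 17.03 × (0.7452 − 0.5222) + 3.590 × 0.5222 = 5.673 mg/L.
DO = 9.29 − 5.673 = 3.617 mg/L.

DO ≈ 3.62 mg/L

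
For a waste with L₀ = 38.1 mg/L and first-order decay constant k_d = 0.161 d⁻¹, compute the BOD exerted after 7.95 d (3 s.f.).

y ≈ 27.5 mg/L

y_t = L₀(1 − e^(−k_d t)) = 38.1 × (1 − e^(−0.161×7.95))
= 38.1 × (1 − 0.2781) = 38.1 × 0.7219 = 27.51 mg/L.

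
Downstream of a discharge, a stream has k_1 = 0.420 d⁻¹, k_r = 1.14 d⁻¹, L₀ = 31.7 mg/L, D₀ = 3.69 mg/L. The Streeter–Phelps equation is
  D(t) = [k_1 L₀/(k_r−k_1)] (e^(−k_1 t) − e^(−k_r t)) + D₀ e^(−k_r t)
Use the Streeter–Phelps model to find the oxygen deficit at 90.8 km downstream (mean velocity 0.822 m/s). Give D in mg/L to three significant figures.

Travel time t = x/v = 90.8 km / (0.822 m/s) = 90800 m / 0.822 m/s = 110500 s = 1.278 d.
k_1 L₀/(k_r−k_1) = 0.420×31.7/(1.14−0.420) = 13.31/0.7200 = 18.49 mg/L.
e^(−k_1 t) = e^(−0.420×1.278) = 0.5845; e^(−k_r t) = e^(−1.14×1.278) = 0.2328.
D = 18.49 × (0.5845 − 0.2328) + 3.69 × 0.2328 = 6.503 + 0.8591 = 7.363 mg/L.

D ≈ 7.36 mg/L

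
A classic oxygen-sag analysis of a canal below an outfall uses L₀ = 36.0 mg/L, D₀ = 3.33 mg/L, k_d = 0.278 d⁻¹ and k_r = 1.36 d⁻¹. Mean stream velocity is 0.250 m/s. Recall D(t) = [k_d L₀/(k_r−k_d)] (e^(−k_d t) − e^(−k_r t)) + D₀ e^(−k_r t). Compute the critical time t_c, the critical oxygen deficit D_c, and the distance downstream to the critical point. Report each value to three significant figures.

With k_r/k_d = 4.892 and 1 − D₀(k_r−k_d)/(k_d L₀) = 0.6400,
t_c = ln(4.892 × 0.6400) / (1.36 − 0.278) = ln(3.131) / 1.082 = 1.141/1.082 = 1.055 d.
L(t_c) = L₀ e^(−k_d t_c) = 36.0 × 0.7458 = 26.85 mg/L, and at the critical point k_r D_c = k_d L, so D_c = (0.278/1.36) × 26.85 = 5.489 mg/L.
x_c = v t_c = 0.250 m/s × 1.055 d × 86400 s/d = 22780 m ≈ 22.8 km.

t_c ≈ 1.05 d; D_c ≈ 5.49 mg/L; x_c ≈ 22.8 km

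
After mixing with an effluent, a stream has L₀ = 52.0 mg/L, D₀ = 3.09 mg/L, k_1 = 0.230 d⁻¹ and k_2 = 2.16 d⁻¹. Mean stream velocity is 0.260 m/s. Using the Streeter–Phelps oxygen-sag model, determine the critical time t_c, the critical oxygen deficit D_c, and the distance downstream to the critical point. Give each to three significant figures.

t_c = [1/(k_2−k_1)] ln[(k_2/k_1)(1 − D₀(k_2−k_1)/(k_1 L₀))]
= [1/(2.16−0.230)] ln[(2.16/0.230)(1 − 3.09×1.930/(0.230×52.0))]
= (1/1.930) ln[9.391 × 0.5014] = 0.5181 × ln(4.708) = 0.5181 × 1.549 = 0.8028 d.
D_c = (k_1/k_2) L₀ e^(−k_1 t_c) = (0.230/2.16) × 52.0 × e^(−0.230×0.8028) = 0.1065 × 52.0 × 0.8314 = 4.604 mg/L.
x_c = v t_c = 0.260 m/s × 0.8028 d × 86400 s/d = 18030 m ≈ 18.0 km.

t_c ≈ 0.803 d; D_c ≈ 4.60 mg/L; x_c ≈ 18.0 km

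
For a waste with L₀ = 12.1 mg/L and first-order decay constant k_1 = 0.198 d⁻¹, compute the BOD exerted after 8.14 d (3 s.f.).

y ≈ 9.69 mg/L

y_t = L₀(1 − e^(−k_1 t)) = 12.1 × (1 − e^(−0.198×8.14))
= 12.1 × (1 − 0.1995) = 12.1 × 0.8005 = 9.686 mg/L.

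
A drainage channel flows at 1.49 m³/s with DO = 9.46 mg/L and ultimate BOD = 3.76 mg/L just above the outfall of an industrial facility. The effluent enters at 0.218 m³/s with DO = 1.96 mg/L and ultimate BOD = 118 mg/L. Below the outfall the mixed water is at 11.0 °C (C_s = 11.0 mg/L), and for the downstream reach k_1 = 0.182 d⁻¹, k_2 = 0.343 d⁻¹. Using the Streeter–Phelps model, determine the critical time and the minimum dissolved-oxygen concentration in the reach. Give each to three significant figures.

Mixed DO = (1.49×9.46 + 0.218×1.96)/(1.49+0.218) = 14.52/1.708 = 8.503 mg/L.
Mixed L₀ = (1.49×3.76 + 0.218×118)/(1.708) = 31.33/1.708 = 18.34 mg/L.
Initial deficit D₀ = C_s − DO₀ = 11.0 − 8.503 = 2.497 mg/L.
t_c = (1/0.1610) ln[(0.343/0.182)(1 − 2.497×0.1610/(0.182×18.34))] = 6.211 × ln(1.658) = 3.139 d.
D_c = (0.182/0.343) × 18.34 × e^(−0.182×3.139) = 0.5306 × 18.34 × 0.5648 = 5.497 mg/L.
Minimum DO = 11.0 − 5.497 = 5.503 mg/L.

t_c ≈ 3.14 d; minimum DO ≈ 5.50 mg/L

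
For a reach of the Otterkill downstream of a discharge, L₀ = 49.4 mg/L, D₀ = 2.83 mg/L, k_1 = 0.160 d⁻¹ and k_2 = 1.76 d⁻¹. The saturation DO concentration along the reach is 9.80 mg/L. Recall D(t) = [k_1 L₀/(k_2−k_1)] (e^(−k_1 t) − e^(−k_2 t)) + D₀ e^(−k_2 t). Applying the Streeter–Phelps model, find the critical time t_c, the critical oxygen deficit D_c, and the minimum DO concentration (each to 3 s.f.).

t_c ≈ 0.967 d; D_c ≈ 3.85 mg/L; min DO ≈ 5.95 mg/L

With k_2/k_1 = 11.00 and 1 − D₀(k_2−k_1)/(k_1 L₀) = 0.4271,
t_c = ln(11.00 × 0.4271) / (1.76 − 0.160) = ln(4.698) / 1.600 = 1.547/1.600 = 0.9670 d.
D_c = (k_1/k_2) L₀ e^(−k_1 t_c) = (0.160/1.76) × 49.4 × e^(−0.160×0.9670) = 0.09091 × 49.4 × 0.8567 = 3.847 mg/L.
Minimum DO = C_s − D_c = 9.80 − 3.847 = 5.953 mg/L.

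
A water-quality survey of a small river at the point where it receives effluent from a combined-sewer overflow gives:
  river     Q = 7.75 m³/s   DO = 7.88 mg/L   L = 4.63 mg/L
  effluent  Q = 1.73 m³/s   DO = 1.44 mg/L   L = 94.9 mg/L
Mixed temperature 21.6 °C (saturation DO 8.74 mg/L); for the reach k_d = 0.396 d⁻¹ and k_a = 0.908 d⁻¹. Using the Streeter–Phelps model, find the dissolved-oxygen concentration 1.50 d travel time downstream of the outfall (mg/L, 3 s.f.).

Mixed DO = (7.75×7.88 + 1.73×1.44)/(7.75+1.73) = 63.56/9.480 = 6.705 mg/L.
Mixed L₀ = (7.75×4.63 + 1.73×94.9)/(9.480) = 200.1/9.480 = 21.10 mg/L.
Initial deficit D₀ = C_s − DO₀ = 8.74 − 6.705 = 2.035 mg/L.
D(1.50) = [0.396×21.10/(0.908−0.396)](e^(−0.396×1.50) − e^(−0.908×1.50)) + 2.035 e^(−0.908×1.50)
= 16.32 × (0.5521 − 0.2561) + 2.035 × 0.2561 = 5.352 mg/L.
DO = 8.74 − 5.352 = 3.388 mg/L.

DO ≈ 3.39 mg/L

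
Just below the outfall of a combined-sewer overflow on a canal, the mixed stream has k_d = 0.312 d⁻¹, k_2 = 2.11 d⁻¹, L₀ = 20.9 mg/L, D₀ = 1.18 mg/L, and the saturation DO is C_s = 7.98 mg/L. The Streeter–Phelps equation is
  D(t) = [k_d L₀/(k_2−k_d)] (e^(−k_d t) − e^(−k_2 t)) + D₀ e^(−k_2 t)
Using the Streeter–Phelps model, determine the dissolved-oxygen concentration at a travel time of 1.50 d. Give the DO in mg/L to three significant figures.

k_d L₀/(k_2−k_d) = 0.312×20.9/(2.11−0.312) = 6.521/1.798 = 3.627 mg/L.
e^(−k_d t) = e^(−0.312×1.500) = 0.6263; e^(−k_2 t) = e^(−2.11×1.500) = 0.04221.
D = 3.627 × (0.6263 − 0.04221) + 1.18 × 0.04221 = 2.118 + 0.04981 = 2.168 mg/L.
DO = C_s − D = 7.98 − 2.168 = 5.812 mg/L.

DO ≈ 5.81 mg/L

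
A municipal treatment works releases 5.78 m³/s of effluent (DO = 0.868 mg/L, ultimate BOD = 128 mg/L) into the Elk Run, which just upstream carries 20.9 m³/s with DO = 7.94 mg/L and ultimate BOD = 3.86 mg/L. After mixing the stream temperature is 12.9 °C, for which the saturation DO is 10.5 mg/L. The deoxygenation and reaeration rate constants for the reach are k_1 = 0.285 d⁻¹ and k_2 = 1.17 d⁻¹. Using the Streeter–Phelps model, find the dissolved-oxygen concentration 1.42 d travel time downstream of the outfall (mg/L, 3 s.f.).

Mixed DO = (20.9×7.94 + 5.78×0.868)/(20.9+5.78) = 171.0/26.68 = 6.408 mg/L.
Mixed L₀ = (20.9×3.86 + 5.78×128)/(26.68) = 820.5/26.68 = 30.75 mg/L.
Initial deficit D₀ = C_s − DO₀ = 10.5 − 6.408 = 4.092 mg/L.
D(1.42) = [0.285×30.75/(1.17−0.285)](e^(−0.285×1.42) − e^(−1.17×1.42)) + 4.092 e^(−1.17×1.42)
= 9.904 × (0.6672 − 0.1899) + 4.092 × 0.1899 = 5.504 mg/L.
DO = 10.5 − 5.504 = 4.996 mg/L.

DO ≈ 5.00 mg/L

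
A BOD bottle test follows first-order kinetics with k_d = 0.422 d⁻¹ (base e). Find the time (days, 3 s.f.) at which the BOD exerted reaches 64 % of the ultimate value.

t ≈ 2.42 d

y/L₀ = 1 − e^(−k_d t) = 0.64 ⇒ e^(−k_d t) = 0.360
t = −ln(0.360) / 0.422 = 1.022 / 0.422 = 2.421 d.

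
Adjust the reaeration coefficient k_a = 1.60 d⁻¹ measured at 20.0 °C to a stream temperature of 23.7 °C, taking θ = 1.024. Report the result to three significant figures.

k_a(T₂) = k_a(T₁) · θ^(T₂−T₁) = 1.60 × 1.024^(23.7−20.0)
= 1.60 × 1.024^3.70 = 1.60 × 1.092 = 1.747 d⁻¹.

k_a ≈ 1.75 d⁻¹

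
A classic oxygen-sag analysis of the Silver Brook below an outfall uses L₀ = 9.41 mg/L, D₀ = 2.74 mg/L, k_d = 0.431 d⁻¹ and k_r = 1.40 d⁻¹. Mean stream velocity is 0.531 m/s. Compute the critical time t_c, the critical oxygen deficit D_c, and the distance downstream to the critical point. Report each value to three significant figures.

t_c ≈ 0.119 d; D_c ≈ 2.75 mg/L; x_c ≈ 5.44 km

At the critical point dD/dt = 0, so k_d L₀ e^(−k_d t) = k_r D. Substituting D(t) from the Streeter–Phelps equation and solving for t gives
t_c = ln[(k_r/k_d)(1 − D₀(k_r−k_d)/(k_d L₀))] / (k_r−k_d).
Here k_r−k_d = 0.9690 d⁻¹ and 1 − D₀(k_r−k_d)/(k_d L₀) = 1 − 2.74×0.9690/(0.431×9.41) = 0.3454, so
t_c = ln(3.248 × 0.3454) / 0.9690 = 0.1149 / 0.9690 = 0.1186 d.
L(t_c) = L₀ e^(−k_d t_c) = 9.41 × 0.9502 = 8.941 mg/L, and at the critical point k_r D_c = k_d L, so D_c = (0.431/1.40) × 8.941 = 2.753 mg/L.
x_c = v t_c = 0.531 m/s × 0.1186 d × 86400 s/d = 5441 m ≈ 5.44 km.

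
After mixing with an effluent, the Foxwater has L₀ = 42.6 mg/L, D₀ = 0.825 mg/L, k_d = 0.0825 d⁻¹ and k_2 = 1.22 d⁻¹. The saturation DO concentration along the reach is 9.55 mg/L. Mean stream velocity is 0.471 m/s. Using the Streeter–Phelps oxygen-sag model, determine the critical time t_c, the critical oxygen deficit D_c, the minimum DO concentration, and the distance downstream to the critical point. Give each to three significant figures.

t_c ≈ 2.10 d; D_c ≈ 2.42 mg/L; min DO ≈ 7.13 mg/L; x_c ≈ 85.3 km

With k_2/k_d = 14.79 and 1 − D₀(k_2−k_d)/(k_d L₀) = 0.7330,
t_c = ln(14.79 × 0.7330) / (1.22 − 0.0825) = ln(10.84) / 1.137 = 2.383/1.137 = 2.095 d.
D_c = (k_d/k_2) L₀ e^(−k_d t_c) = (0.0825/1.22) × 42.6 × e^(−0.0825×2.095) = 0.06762 × 42.6 × 0.8413 = 2.423 mg/L.
Minimum DO = C_s − D_c = 9.55 − 2.423 = 7.127 mg/L.
x_c = v t_c = 0.471 m/s × 2.095 d × 86400 s/d = 85260 m ≈ 85.3 km.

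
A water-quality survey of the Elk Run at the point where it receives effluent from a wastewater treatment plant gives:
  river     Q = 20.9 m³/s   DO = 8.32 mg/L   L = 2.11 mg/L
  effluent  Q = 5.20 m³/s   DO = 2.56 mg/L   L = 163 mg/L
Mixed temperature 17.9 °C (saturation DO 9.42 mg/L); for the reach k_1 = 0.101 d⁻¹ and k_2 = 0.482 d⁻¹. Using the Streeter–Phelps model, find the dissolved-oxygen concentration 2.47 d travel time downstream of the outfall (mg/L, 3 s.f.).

DO ≈ 4.43 mg/L

Mixed DO = (20.9×8.32 + 5.20×2.56)/(20.9+5.20) = 187.2/26.10 = 7.172 mg/L.
Mixed L₀ = (20.9×2.11 + 5.20×163)/(26.10) = 891.7/26.10 = 34.16 mg/L.
Initial deficit D₀ = C_s − DO₀ = 9.42 − 7.172 = 2.248 mg/L.
D(2.47) = [0.101×34.16/(0.482−0.101)](e^(−0.101×2.47) − e^(−0.482×2.47)) + 2.248 e^(−0.482×2.47)
= 9.057 × (0.7792 − 0.3041) + 2.248 × 0.3041 = 4.987 mg/L.
DO = 9.42 − 4.987 = 4.433 mg/L.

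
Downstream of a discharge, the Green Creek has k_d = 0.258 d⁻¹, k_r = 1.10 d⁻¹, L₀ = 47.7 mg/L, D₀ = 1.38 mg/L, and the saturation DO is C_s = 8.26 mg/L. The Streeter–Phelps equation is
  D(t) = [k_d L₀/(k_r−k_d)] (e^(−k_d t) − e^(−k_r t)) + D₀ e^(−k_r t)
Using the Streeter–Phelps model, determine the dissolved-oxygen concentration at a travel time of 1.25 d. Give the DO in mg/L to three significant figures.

k_d L₀/(k_r−k_d) = 0.258×47.7/(1.10−0.258) = 12.31/0.8420 = 14.62 mg/L.
e^(−k_d t) = e^(−0.258×1.250) = 0.7243; e^(−k_r t) = e^(−1.10×1.250) = 0.2528.
D = 14.62 × (0.7243 − 0.2528) + 1.38 × 0.2528 = 6.891 + 0.3489 = 7.240 mg/L.
DO = C_s − D = 8.26 − 7.240 = 1.020 mg/L.

DO ≈ 1.02 mg/L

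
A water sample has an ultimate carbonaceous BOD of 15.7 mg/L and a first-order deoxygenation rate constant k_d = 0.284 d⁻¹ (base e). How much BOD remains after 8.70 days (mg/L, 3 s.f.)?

L ≈ 1.33 mg/L

L_t = L₀ e^(−k_d t) = 15.7 × e^(−0.284×8.70) = 15.7 × 0.08452 = 1.327 mg/L.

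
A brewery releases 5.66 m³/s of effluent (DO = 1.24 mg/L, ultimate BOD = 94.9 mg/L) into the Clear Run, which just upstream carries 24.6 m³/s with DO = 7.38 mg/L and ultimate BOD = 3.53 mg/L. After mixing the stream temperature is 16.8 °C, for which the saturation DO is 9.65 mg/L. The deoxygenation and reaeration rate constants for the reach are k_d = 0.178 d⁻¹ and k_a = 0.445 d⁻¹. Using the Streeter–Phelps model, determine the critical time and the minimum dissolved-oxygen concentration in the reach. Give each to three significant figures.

t_c ≈ 2.36 d; minimum DO ≈ 4.23 mg/L

Mixed DO = (24.6×7.38 + 5.66×1.24)/(24.6+5.66) = 188.6/30.26 = 6.232 mg/L.
Mixed L₀ = (24.6×3.53 + 5.66×94.9)/(30.26) = 624.0/30.26 = 20.62 mg/L.
Initial deficit D₀ = C_s − DO₀ = 9.65 − 6.232 = 3.418 mg/L.
t_c = (1/0.2670) ln[(0.445/0.178)(1 − 3.418×0.2670/(0.178×20.62))] = 3.745 × ln(1.878) = 2.361 d.
D_c = (0.178/0.445) × 20.62 × e^(−0.178×2.361) = 0.4000 × 20.62 × 0.6569 = 5.418 mg/L.
Minimum DO = 9.65 − 5.418 = 4.232 mg/L.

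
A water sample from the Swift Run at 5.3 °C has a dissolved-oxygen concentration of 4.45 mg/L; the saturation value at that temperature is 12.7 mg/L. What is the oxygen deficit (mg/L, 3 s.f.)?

D ≈ 8.25 mg/L

D = C_s − C = 12.7 − 4.45 = 8.25 mg/L.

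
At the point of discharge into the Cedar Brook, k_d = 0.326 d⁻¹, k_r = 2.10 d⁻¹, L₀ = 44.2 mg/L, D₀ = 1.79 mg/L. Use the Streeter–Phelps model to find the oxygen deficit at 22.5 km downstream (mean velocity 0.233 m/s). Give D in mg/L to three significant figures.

Travel time t = x/v = 22.5 km / (0.233 m/s) = 22500 m / 0.233 m/s = 96570 s = 1.118 d.
k_d L₀/(k_r−k_d) = 0.326×44.2/(2.10−0.326) = 14.41/1.774 = 8.122 mg/L.
e^(−k_d t) = e^(−0.326×1.118) = 0.6946; e^(−k_r t) = e^(−2.10×1.118) = 0.09565.
D = 8.122 × (0.6946 − 0.09565) + 1.79 × 0.09565 = 4.865 + 0.1712 = 5.037 mg/L.

D ≈ 5.04 mg/L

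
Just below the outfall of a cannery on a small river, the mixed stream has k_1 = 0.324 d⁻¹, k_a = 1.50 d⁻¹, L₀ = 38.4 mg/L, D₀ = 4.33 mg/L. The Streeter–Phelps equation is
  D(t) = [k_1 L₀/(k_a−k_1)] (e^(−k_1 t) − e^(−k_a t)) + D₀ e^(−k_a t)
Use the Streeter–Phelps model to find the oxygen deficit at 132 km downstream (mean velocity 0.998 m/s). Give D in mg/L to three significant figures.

D ≈ 5.81 mg/L

Travel time t = x/v = 132 km / (0.998 m/s) = 132000 m / 0.998 m/s = 132300 s = 1.531 d.
k_1 L₀/(k_a−k_1) = 0.324×38.4/(1.50−0.324) = 12.44/1.176 = 10.58 mg/L.
e^(−k_1 t) = e^(−0.324×1.531) = 0.6090; e^(−k_a t) = e^(−1.50×1.531) = 0.1006.
D = 10.58 × (0.6090 − 0.1006) + 4.33 × 0.1006 = 5.378 + 0.4357 = 5.814 mg/L.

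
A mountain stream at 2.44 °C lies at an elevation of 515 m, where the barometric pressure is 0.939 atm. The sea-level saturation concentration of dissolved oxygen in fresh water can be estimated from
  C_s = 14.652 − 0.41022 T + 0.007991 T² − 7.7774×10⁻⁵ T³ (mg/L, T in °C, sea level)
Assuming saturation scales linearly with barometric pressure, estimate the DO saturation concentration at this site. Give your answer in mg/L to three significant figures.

At sea level: C_s = 14.652 − 0.41022×2.44 + 0.007991×2.44² − 7.7774×10⁻⁵×2.44³ = 13.70 mg/L.
Pressure correction: C_s' = 13.70 × 0.939 = 12.86 mg/L.

C_s ≈ 12.9 mg/L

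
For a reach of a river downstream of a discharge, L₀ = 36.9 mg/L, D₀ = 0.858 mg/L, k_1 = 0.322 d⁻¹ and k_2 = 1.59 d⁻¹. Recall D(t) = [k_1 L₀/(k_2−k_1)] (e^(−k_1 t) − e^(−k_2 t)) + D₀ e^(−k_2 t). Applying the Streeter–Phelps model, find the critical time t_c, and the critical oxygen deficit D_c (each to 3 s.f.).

t_c ≈ 1.18 d; D_c ≈ 5.10 mg/L

With k_2/k_1 = 4.938 and 1 − D₀(k_2−k_1)/(k_1 L₀) = 0.9084,
t_c = ln(4.938 × 0.9084) / (1.59 − 0.322) = ln(4.486) / 1.268 = 1.501/1.268 = 1.184 d.
L(t_c) = L₀ e^(−k_1 t_c) = 36.9 × 0.6831 = 25.21 mg/L, and at the critical point k_2 D_c = k_1 L, so D_c = (0.322/1.59) × 25.21 = 5.105 mg/L.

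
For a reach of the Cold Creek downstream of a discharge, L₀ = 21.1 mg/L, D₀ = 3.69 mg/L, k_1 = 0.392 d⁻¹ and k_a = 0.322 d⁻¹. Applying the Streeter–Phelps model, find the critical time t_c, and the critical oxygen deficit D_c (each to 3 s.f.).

t_c ≈ 2.37 d; D_c ≈ 10.1 mg/L

t_c = [1/(k_a−k_1)] ln[(k_a/k_1)(1 − D₀(k_a−k_1)/(k_1 L₀))]
= [1/(0.322−0.392)] ln[(0.322/0.392)(1 − 3.69×-0.07000/(0.392×21.1))]
= (1/-0.07000) ln[0.8214 × 1.031] = -14.29 × ln(0.8471) = -14.29 × -0.1660 = 2.371 d.
L(t_c) = L₀ e^(−k_1 t_c) = 21.1 × 0.3948 = 8.330 mg/L, and at the critical point k_a D_c = k_1 L, so D_c = (0.392/0.322) × 8.330 = 10.14 mg/L.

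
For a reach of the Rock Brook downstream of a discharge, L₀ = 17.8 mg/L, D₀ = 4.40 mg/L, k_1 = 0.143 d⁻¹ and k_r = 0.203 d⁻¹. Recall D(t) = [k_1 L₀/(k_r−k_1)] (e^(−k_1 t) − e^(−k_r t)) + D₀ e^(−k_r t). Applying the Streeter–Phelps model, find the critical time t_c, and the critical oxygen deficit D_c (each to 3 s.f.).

t_c ≈ 4.01 d; D_c ≈ 7.06 mg/L

t_c = [1/(k_r−k_1)] ln[(k_r/k_1)(1 − D₀(k_r−k_1)/(k_1 L₀))]
= [1/(0.203−0.143)] ln[(0.203/0.143)(1 − 4.40×0.06000/(0.143×17.8))]
= (1/0.06000) ln[1.420 × 0.8963] = 16.67 × ln(1.272) = 16.67 × 0.2409 = 4.014 d.
D_c = (k_1/k_r) L₀ e^(−k_1 t_c) = (0.143/0.203) × 17.8 × e^(−0.143×4.014) = 0.7044 × 17.8 × 0.5632 = 7.062 mg/L.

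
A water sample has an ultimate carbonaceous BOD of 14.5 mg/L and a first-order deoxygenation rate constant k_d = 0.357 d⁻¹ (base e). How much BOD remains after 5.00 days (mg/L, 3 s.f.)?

L_t = L₀ e^(−k_d t) = 14.5 × e^(−0.357×5.00) = 14.5 × 0.1678 = 2.433 mg/L.

L ≈ 2.43 mg/L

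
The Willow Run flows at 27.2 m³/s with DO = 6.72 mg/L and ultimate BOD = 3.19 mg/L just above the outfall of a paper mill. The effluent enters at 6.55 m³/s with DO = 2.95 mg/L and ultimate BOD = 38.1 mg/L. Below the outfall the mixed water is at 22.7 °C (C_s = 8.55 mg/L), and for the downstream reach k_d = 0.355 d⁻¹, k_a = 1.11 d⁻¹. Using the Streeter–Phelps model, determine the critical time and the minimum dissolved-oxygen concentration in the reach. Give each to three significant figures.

t_c ≈ 0.462 d; minimum DO ≈ 5.85 mg/L

Mixed DO = (27.2×6.72 + 6.55×2.95)/(27.2+6.55) = 202.1/33.75 = 5.988 mg/L.
Mixed L₀ = (27.2×3.19 + 6.55×38.1)/(33.75) = 336.3/33.75 = 9.965 mg/L.
Initial deficit D₀ = C_s − DO₀ = 8.55 − 5.988 = 2.562 mg/L.
t_c = (1/0.7550) ln[(1.11/0.355)(1 − 2.562×0.7550/(0.355×9.965))] = 1.325 × ln(1.417) = 0.4620 d.
D_c = (0.355/1.11) × 9.965 × e^(−0.355×0.4620) = 0.3198 × 9.965 × 0.8487 = 2.705 mg/L.
Minimum DO = 8.55 − 2.705 = 5.845 mg/L.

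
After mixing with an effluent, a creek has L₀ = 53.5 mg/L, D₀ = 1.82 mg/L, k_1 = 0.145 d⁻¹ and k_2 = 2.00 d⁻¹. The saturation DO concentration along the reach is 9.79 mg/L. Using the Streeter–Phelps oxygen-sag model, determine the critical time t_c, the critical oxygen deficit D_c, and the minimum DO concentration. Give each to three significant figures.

t_c ≈ 1.11 d; D_c ≈ 3.30 mg/L; min DO ≈ 6.49 mg/L

At the critical point dD/dt = 0, so k_1 L₀ e^(−k_1 t) = k_2 D. Substituting D(t) from the Streeter–Phelps equation and solving for t gives
t_c = ln[(k_2/k_1)(1 − D₀(k_2−k_1)/(k_1 L₀))] / (k_2−k_1).
Here k_2−k_1 = 1.855 d⁻¹ and 1 − D₀(k_2−k_1)/(k_1 L₀) = 1 − 1.82×1.855/(0.145×53.5) = 0.5648, so
t_c = ln(13.79 × 0.5648) / 1.855 = 2.053 / 1.855 = 1.107 d.
D_c = (k_1/k_2) L₀ e^(−k_1 t_c) = (0.145/2.00) × 53.5 × e^(−0.145×1.107) = 0.07250 × 53.5 × 0.8517 = 3.304 mg/L.
Minimum DO = C_s − D_c = 9.79 − 3.304 = 6.486 mg/L.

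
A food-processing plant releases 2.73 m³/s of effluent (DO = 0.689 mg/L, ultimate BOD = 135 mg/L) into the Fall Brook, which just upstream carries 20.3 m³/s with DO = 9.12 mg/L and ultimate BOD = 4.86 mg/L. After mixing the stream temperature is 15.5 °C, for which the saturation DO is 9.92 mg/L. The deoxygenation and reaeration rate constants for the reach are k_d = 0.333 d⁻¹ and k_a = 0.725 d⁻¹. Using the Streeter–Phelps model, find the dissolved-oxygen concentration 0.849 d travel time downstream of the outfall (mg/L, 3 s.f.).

Mixed DO = (20.3×9.12 + 2.73×0.689)/(20.3+2.73) = 187.0/23.03 = 8.121 mg/L.
Mixed L₀ = (20.3×4.86 + 2.73×135)/(23.03) = 467.2/23.03 = 20.29 mg/L.
Initial deficit D₀ = C_s − DO₀ = 9.92 − 8.121 = 1.799 mg/L.
D(0.849) = [0.333×20.29/(0.725−0.333)](e^(−0.333×0.849) − e^(−0.725×0.849)) + 1.799 e^(−0.725×0.849)
= 17.23 × (0.7537 − 0.5404) + 1.799 × 0.5404 = 4.650 mg/L.
DO = 9.92 − 4.650 = 5.270 mg/L.

DO ≈ 5.27 mg/L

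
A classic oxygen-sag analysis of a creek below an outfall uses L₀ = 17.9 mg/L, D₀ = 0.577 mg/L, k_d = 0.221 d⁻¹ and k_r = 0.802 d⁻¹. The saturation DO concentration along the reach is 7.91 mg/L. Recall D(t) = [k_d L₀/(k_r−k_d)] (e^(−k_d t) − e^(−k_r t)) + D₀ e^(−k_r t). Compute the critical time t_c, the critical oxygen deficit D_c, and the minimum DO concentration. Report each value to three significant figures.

With k_r/k_d = 3.629 and 1 − D₀(k_r−k_d)/(k_d L₀) = 0.9153,
t_c = ln(3.629 × 0.9153) / (0.802 − 0.221) = ln(3.321) / 0.5810 = 1.200/0.5810 = 2.066 d.
L(t_c) = L₀ e^(−k_d t_c) = 17.9 × 0.6334 = 11.34 mg/L, and at the critical point k_r D_c = k_d L, so D_c = (0.221/0.802) × 11.34 = 3.124 mg/L.
Minimum DO = C_s − D_c = 7.91 − 3.124 = 4.786 mg/L.

t_c ≈ 2.07 d; D_c ≈ 3.12 mg/L; min DO ≈ 4.79 mg/L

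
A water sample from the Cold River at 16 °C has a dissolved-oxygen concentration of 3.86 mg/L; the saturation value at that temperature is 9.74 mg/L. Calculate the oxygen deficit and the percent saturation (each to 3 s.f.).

D = C_s − C = 9.74 − 3.86 = 5.88 mg/L.
% saturation = 3.86/9.74 × 100 = 39.6 %.

D ≈ 5.88 mg/L; 39.6 % saturation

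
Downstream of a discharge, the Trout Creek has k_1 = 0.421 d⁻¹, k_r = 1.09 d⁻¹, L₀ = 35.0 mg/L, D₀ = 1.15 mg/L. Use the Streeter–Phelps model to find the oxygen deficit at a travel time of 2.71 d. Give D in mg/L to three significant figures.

D ≈ 5.95 mg/L

k_1 L₀/(k_r−k_1) = 0.421×35.0/(1.09−0.421) = 14.73/0.6690 = 22.03 mg/L.
e^(−k_1 t) = e^(−0.421×2.710) = 0.3195; e^(−k_r t) = e^(−1.09×2.710) = 0.05214.
D = 22.03 × (0.3195 − 0.05214) + 1.15 × 0.05214 = 5.889 + 0.05996 = 5.949 mg/L.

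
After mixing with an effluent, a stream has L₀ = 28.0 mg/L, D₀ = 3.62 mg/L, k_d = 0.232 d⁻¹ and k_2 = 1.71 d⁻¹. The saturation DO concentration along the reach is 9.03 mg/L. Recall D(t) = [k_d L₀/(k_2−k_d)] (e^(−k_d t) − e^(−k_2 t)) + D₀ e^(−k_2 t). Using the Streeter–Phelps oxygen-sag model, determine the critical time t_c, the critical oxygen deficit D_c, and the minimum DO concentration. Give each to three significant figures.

t_c ≈ 0.177 d; D_c ≈ 3.65 mg/L; min DO ≈ 5.38 mg/L

With k_2/k_d = 7.371 and 1 − D₀(k_2−k_d)/(k_d L₀) = 0.1764,
t_c = ln(7.371 × 0.1764) / (1.71 − 0.232) = ln(1.300) / 1.478 = 0.2623/1.478 = 0.1775 d.
L(t_c) = L₀ e^(−k_d t_c) = 28.0 × 0.9597 = 26.87 mg/L, and at the critical point k_2 D_c = k_d L, so D_c = (0.232/1.71) × 26.87 = 3.646 mg/L.
Minimum DO = C_s − D_c = 9.03 − 3.646 = 5.384 mg/L.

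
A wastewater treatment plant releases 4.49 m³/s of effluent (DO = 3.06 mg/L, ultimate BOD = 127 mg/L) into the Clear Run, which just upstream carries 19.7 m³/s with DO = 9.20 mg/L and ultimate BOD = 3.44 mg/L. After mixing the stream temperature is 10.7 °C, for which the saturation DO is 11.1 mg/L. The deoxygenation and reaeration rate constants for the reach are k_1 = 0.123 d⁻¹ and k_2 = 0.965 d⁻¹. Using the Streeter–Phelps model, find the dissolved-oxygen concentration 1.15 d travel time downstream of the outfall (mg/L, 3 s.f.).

DO ≈ 8.02 mg/L

Mixed DO = (19.7×9.20 + 4.49×3.06)/(19.7+4.49) = 195.0/24.19 = 8.060 mg/L.
Mixed L₀ = (19.7×3.44 + 4.49×127)/(24.19) = 638.0/24.19 = 26.37 mg/L.
Initial deficit D₀ = C_s − DO₀ = 11.1 − 8.060 = 3.040 mg/L.
D(1.15) = [0.123×26.37/(0.965−0.123)](e^(−0.123×1.15) − e^(−0.965×1.15)) + 3.040 e^(−0.965×1.15)
= 3.853 × (0.8681 − 0.3296) + 3.040 × 0.3296 = 3.077 mg/L.
DO = 11.1 − 3.077 = 8.023 mg/L.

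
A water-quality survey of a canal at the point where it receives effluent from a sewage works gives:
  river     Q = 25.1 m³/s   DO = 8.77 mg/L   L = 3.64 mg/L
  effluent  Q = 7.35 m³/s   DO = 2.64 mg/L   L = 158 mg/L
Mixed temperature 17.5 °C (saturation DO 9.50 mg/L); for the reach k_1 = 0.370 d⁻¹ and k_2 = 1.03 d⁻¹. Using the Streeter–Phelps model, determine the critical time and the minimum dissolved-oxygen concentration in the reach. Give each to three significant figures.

t_c ≈ 1.40 d; minimum DO ≈ 1.22 mg/L

Mixed DO = (25.1×8.77 + 7.35×2.64)/(25.1+7.35) = 239.5/32.45 = 7.382 mg/L.
Mixed L₀ = (25.1×3.64 + 7.35×158)/(32.45) = 1253/32.45 = 38.60 mg/L.
Initial deficit D₀ = C_s − DO₀ = 9.50 − 7.382 = 2.118 mg/L.
t_c = (1/0.6600) ln[(1.03/0.370)(1 − 2.118×0.6600/(0.370×38.60))] = 1.515 × ln(2.511) = 1.395 d.
D_c = (0.370/1.03) × 38.60 × e^(−0.370×1.395) = 0.3592 × 38.60 × 0.5968 = 8.276 mg/L.
Minimum DO = 9.50 − 8.276 = 1.224 mg/L.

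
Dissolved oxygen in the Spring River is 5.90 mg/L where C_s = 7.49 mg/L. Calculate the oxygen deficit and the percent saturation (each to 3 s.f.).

D ≈ 1.59 mg/L; 78.8 % saturation

D = C_s − C = 7.49 − 5.90 = 1.59 mg/L.
% saturation = 5.90/7.49 × 100 = 78.8 %.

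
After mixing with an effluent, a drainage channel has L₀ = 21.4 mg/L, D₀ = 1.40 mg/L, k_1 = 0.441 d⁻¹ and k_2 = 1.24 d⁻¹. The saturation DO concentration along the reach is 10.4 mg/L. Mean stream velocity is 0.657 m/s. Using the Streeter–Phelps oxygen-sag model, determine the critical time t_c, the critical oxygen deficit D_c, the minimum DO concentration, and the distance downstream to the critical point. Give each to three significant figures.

t_c = [1/(k_2−k_1)] ln[(k_2/k_1)(1 − D₀(k_2−k_1)/(k_1 L₀))]
= [1/(1.24−0.441)] ln[(1.24/0.441)(1 − 1.40×0.7990/(0.441×21.4))]
= (1/0.7990) ln[2.812 × 0.8815] = 1.252 × ln(2.479) = 1.252 × 0.9077 = 1.136 d.
D_c = (k_1/k_2) L₀ e^(−k_1 t_c) = (0.441/1.24) × 21.4 × e^(−0.441×1.136) = 0.3556 × 21.4 × 0.6059 = 4.612 mg/L.
Minimum DO = C_s − D_c = 10.4 − 4.612 = 5.788 mg/L.
x_c = v t_c = 0.657 m/s × 1.136 d × 86400 s/d = 64480 m ≈ 64.5 km.

t_c ≈ 1.14 d; D_c ≈ 4.61 mg/L; min DO ≈ 5.79 mg/L; x_c ≈ 64.5 km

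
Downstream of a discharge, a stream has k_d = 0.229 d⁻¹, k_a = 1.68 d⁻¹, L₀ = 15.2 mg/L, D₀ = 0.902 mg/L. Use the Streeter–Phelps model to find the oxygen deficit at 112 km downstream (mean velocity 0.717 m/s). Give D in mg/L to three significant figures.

D ≈ 1.51 mg/L

Travel time t = x/v = 112 km / (0.717 m/s) = 112000 m / 0.717 m/s = 156200 s = 1.808 d.
k_d L₀/(k_a−k_d) = 0.229×15.2/(1.68−0.229) = 3.481/1.451 = 2.399 mg/L.
e^(−k_d t) = e^(−0.229×1.808) = 0.6610; e^(−k_a t) = e^(−1.68×1.808) = 0.04796.
D = 2.399 × (0.6610 − 0.04796) + 0.902 × 0.04796 = 1.471 + 0.04326 = 1.514 mg/L.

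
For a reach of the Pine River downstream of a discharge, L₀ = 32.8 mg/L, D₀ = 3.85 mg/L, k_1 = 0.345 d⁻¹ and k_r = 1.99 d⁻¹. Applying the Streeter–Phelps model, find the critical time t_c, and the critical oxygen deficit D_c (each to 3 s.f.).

With k_r/k_1 = 5.768 and 1 − D₀(k_r−k_1)/(k_1 L₀) = 0.4403,
t_c = ln(5.768 × 0.4403) / (1.99 − 0.345) = ln(2.540) / 1.645 = 0.9321/1.645 = 0.5666 d.
L(t_c) = L₀ e^(−k_1 t_c) = 32.8 × 0.8224 = 26.98 mg/L, and at the critical point k_r D_c = k_1 L, so D_c = (0.345/1.99) × 26.98 = 4.677 mg/L.

t_c ≈ 0.567 d; D_c ≈ 4.68 mg/L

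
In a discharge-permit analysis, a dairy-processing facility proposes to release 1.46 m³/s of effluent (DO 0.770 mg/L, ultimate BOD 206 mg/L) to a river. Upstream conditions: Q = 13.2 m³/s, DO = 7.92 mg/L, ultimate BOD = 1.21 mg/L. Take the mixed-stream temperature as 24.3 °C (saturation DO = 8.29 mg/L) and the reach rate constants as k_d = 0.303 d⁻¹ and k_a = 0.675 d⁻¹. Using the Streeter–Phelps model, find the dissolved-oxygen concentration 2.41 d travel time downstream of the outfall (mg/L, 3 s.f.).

DO ≈ 3.06 mg/L

Mixed DO = (13.2×7.92 + 1.46×0.770)/(13.2+1.46) = 105.7/14.66 = 7.208 mg/L.
Mixed L₀ = (13.2×1.21 + 1.46×206)/(14.66) = 316.7/14.66 = 21.61 mg/L.
Initial deficit D₀ = C_s − DO₀ = 8.29 − 7.208 = 1.082 mg/L.
D(2.41) = [0.303×21.61/(0.675−0.303)](e^(−0.303×2.41) − e^(−0.675×2.41)) + 1.082 e^(−0.675×2.41)
= 17.60 × (0.4818 − 0.1966) + 1.082 × 0.1966 = 5.232 mg/L.
DO = 8.29 − 5.232 = 3.058 mg/L.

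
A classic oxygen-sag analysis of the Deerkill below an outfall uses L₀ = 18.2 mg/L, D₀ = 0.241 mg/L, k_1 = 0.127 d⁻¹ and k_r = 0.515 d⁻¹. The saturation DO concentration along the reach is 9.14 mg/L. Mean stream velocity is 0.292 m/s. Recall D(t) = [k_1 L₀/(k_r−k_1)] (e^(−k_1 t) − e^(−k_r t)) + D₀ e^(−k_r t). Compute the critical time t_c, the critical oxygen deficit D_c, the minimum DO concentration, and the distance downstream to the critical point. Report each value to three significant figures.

t_c ≈ 3.50 d; D_c ≈ 2.88 mg/L; min DO ≈ 6.26 mg/L; x_c ≈ 88.3 km

t_c = [1/(k_r−k_1)] ln[(k_r/k_1)(1 − D₀(k_r−k_1)/(k_1 L₀))]
= [1/(0.515−0.127)] ln[(0.515/0.127)(1 − 0.241×0.3880/(0.127×18.2))]
= (1/0.3880) ln[4.055 × 0.9595] = 2.577 × ln(3.891) = 2.577 × 1.359 = 3.502 d.
L(t_c) = L₀ e^(−k_1 t_c) = 18.2 × 0.6410 = 11.67 mg/L, and at the critical point k_r D_c = k_1 L, so D_c = (0.127/0.515) × 11.67 = 2.877 mg/L.
Minimum DO = C_s − D_c = 9.14 − 2.877 = 6.263 mg/L.
x_c = v t_c = 0.292 m/s × 3.502 d × 86400 s/d = 88350 m ≈ 88.3 km.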